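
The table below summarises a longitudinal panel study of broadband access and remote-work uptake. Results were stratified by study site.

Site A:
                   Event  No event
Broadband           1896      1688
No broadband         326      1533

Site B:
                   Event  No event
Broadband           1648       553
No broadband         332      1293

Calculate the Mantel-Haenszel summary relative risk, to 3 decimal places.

RR_MH = Σ(aᵢ·n₀ᵢ/nᵢ) / Σ(cᵢ·n₁ᵢ/nᵢ), with n₁ᵢ = aᵢ+bᵢ (exposed), n₀ᵢ = cᵢ+dᵢ (unexposed), nᵢ = n₁ᵢ+n₀ᵢ.
Stratum 1 (Site A): n₁ = 3584, n₀ = 1859, n = 5443; a·n₀/n = 1896·1859/5443 = 647.5591; c·n₁/n = 326·3584/5443 = 214.6581
Stratum 2 (Site B): n₁ = 2201, n₀ = 1625, n = 3826; a·n₀/n = 1648·1625/3826 = 699.9477; c·n₁/n = 332·2201/3826 = 190.9911
RR_MH = (647.5591 + 699.9477) / (214.6581 + 190.9911) = 1347.5068 / 405.6492 = 3.32185

3.322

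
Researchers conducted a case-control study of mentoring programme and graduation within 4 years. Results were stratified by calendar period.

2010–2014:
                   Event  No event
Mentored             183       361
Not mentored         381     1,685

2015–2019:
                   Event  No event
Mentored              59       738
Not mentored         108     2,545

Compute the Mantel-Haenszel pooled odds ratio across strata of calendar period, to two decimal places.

OR_MH = Σ(aᵢdᵢ/nᵢ) / Σ(bᵢcᵢ/nᵢ), where nᵢ is the stratum total.
Stratum 1 (2010–2014): n = 2610; a·d/n = 183·1685/2610 = 118.1437; b·c/n = 361·381/2610 = 52.6977
Stratum 2 (2015–2019): n = 3450; a·d/n = 59·2545/3450 = 43.5232; b·c/n = 738·108/3450 = 23.1026
OR_MH = (118.1437 + 43.5232) / (52.6977 + 23.1026) = 161.6669 / 75.8003 = 2.13280

2.13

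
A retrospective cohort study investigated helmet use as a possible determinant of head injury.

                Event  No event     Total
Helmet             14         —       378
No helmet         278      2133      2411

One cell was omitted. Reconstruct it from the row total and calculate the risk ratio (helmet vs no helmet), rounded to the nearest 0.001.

0.321

The missing cell is in the exposed row: 378 − 14 = 364.
So a = 14, b = 364, c = 278, d = 2133.
RR = [a/(a+b)] / [c/(c+d)] = (14/378) / (278/2411) = 0.03704/0.11530 = 0.32121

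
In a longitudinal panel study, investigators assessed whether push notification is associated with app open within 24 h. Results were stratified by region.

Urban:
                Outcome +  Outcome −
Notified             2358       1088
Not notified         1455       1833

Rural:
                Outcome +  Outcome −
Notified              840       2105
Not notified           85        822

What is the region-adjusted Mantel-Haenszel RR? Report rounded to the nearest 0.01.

RR_MH = Σ(aᵢ·n₀ᵢ/nᵢ) / Σ(cᵢ·n₁ᵢ/nᵢ), with n₁ᵢ = aᵢ+bᵢ (exposed), n₀ᵢ = cᵢ+dᵢ (unexposed), nᵢ = n₁ᵢ+n₀ᵢ.
Stratum 1 (Urban): n₁ = 3446, n₀ = 3288, n = 6734; a·n₀/n = 2358·3288/6734 = 1151.3371; c·n₁/n = 1455·3446/6734 = 744.5693
Stratum 2 (Rural): n₁ = 2945, n₀ = 907, n = 3852; a·n₀/n = 840·907/3852 = 197.7882; c·n₁/n = 85·2945/3852 = 64.9857
RR_MH = (1151.3371 + 197.7882) / (744.5693 + 64.9857) = 1349.1253 / 809.5551 = 1.66650

1.67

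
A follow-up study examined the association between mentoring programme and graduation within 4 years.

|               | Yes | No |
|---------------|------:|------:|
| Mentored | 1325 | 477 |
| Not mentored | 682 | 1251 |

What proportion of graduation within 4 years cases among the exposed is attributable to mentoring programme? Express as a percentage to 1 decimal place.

Cells: a = 1325, b = 477, c = 682, d = 1251.
Risk in exposed = 1325/1802 = 0.73529; risk in unexposed = 682/1933 = 0.35282.
RR = 0.73529/0.35282 = 2.08405
AR% = (RR − 1)/RR × 100 = (2.08405 − 1)/2.08405 × 100 = 52.0166%

52.0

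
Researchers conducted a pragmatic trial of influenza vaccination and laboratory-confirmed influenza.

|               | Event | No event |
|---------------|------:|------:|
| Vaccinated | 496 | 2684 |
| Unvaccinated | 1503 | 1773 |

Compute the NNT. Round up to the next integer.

4

Risk in treated group = 496/3180 = 0.15597; risk in control = 1503/3276 = 0.45879.
Absolute risk reduction = 0.45879 − 0.15597 = 0.30282
NNT = 1 / ARR = 1 / 0.30282 = 3.302 → round up → 4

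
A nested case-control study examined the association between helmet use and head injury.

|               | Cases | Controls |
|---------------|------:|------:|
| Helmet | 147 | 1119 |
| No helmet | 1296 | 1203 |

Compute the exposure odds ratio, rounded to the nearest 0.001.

Cells: a = 147, b = 1119, c = 1296, d = 1203.
OR = (a·d)/(b·c) = (147 × 1203) / (1119 × 1296) = 176841 / 1450224 = 0.12194
Exposure is associated with lower odds of head injury (OR = 0.12 < 1).

0.122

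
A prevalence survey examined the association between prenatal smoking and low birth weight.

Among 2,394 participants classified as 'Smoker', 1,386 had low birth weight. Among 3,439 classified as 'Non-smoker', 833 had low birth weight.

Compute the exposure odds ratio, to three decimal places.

From the description: a = 1386, b = 1008, c = 833, d = 2606.
OR = (a·d)/(b·c) = (1386 × 2606) / (1008 × 833) = 3611916 / 839664 = 4.30162
The odds of low birth weight are about 4.30 times as high in the smoker group.

4.302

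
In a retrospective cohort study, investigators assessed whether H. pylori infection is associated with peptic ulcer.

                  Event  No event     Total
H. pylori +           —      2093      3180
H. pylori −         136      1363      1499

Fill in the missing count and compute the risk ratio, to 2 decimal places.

3.77

The missing cell is in the exposed row: 3180 − 2093 = 1087.
So a = 1087, b = 2093, c = 136, d = 1363.
RR = [a/(a+b)] / [c/(c+d)] = (1087/3180) / (136/1499) = 0.34182/0.09073 = 3.76760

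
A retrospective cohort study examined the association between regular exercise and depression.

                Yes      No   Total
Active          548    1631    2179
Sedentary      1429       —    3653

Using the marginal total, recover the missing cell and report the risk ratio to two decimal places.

0.64

The missing cell is in the unexposed row: 3653 − 1429 = 2224.
So a = 548, b = 1631, c = 1429, d = 2224.
RR = [a/(a+b)] / [c/(c+d)] = (548/2179) / (1429/3653) = 0.25149/0.39119 = 0.64290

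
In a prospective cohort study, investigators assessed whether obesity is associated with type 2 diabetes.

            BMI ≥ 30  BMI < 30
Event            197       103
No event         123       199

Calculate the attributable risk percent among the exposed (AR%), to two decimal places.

Reading the table with exposure as columns: a = 197 (BMI ≥ 30, case), b = 123 (BMI ≥ 30, non-case), c = 103 (BMI < 30, case), d = 199.
Risk in exposed = 197/320 = 0.61562; risk in unexposed = 103/302 = 0.34106.
RR = 0.61562/0.34106 = 1.80504
AR% = (RR − 1)/RR × 100 = (1.80504 − 1)/1.80504 × 100 = 44.5995%

44.60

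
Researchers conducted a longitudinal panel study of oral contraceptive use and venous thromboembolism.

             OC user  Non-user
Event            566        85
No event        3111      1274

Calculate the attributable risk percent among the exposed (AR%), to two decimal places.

Reading the table with exposure as columns: a = 566 (OC user, case), b = 3111 (OC user, non-case), c = 85 (Non-user, case), d = 1274.
Risk in exposed = 566/3677 = 0.15393; risk in unexposed = 85/1359 = 0.06255.
RR = 0.15393/0.06255 = 2.46107
AR% = (RR − 1)/RR × 100 = (2.46107 − 1)/2.46107 × 100 = 59.3672%

59.37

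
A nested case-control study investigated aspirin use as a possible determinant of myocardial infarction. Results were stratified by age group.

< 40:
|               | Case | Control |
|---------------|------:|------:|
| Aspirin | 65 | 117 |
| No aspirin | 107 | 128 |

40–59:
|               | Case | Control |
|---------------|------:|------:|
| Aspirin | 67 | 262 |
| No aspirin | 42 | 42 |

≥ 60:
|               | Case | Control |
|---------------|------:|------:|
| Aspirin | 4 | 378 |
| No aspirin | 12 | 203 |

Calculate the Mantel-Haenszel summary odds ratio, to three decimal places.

0.438

OR_MH = Σ(aᵢdᵢ/nᵢ) / Σ(bᵢcᵢ/nᵢ), where nᵢ is the stratum total.
Stratum 1 (< 40): n = 417; a·d/n = 65·128/417 = 19.9520; b·c/n = 117·107/417 = 30.0216
Stratum 2 (40–59): n = 413; a·d/n = 67·42/413 = 6.8136; b·c/n = 262·42/413 = 26.6441
Stratum 3 (≥ 60): n = 597; a·d/n = 4·203/597 = 1.3601; b·c/n = 378·12/597 = 7.5980
OR_MH = (19.9520 + 6.8136 + 1.3601) / (30.0216 + 26.6441 + 7.5980) = 28.1257 / 64.2636 = 0.43766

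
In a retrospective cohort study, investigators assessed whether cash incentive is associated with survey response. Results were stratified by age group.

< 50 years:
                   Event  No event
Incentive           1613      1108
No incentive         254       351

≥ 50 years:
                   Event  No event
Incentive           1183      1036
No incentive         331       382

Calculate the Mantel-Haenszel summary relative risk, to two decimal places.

RR_MH = Σ(aᵢ·n₀ᵢ/nᵢ) / Σ(cᵢ·n₁ᵢ/nᵢ), with n₁ᵢ = aᵢ+bᵢ (exposed), n₀ᵢ = cᵢ+dᵢ (unexposed), nᵢ = n₁ᵢ+n₀ᵢ.
Stratum 1 (< 50 years): n₁ = 2721, n₀ = 605, n = 3326; a·n₀/n = 1613·605/3326 = 293.4050; c·n₁/n = 254·2721/3326 = 207.7974
Stratum 2 (≥ 50 years): n₁ = 2219, n₀ = 713, n = 2932; a·n₀/n = 1183·713/2932 = 287.6804; c·n₁/n = 331·2219/2932 = 250.5078
RR_MH = (293.4050 + 287.6804) / (207.7974 + 250.5078) = 581.0854 / 458.3052 = 1.26790

1.27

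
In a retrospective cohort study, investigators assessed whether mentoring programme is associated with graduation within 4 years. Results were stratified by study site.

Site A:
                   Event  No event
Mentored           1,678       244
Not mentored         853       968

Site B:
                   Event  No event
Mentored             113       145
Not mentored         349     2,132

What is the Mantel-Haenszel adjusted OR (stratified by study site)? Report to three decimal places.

OR_MH = Σ(aᵢdᵢ/nᵢ) / Σ(bᵢcᵢ/nᵢ), where nᵢ is the stratum total.
Stratum 1 (Site A): n = 3743; a·d/n = 1678·968/3743 = 433.9578; b·c/n = 244·853/3743 = 55.6057
Stratum 2 (Site B): n = 2739; a·d/n = 113·2132/2739 = 87.9576; b·c/n = 145·349/2739 = 18.4757
OR_MH = (433.9578 + 87.9576) / (55.6057 + 18.4757) = 521.9154 / 74.0814 = 7.04516

7.045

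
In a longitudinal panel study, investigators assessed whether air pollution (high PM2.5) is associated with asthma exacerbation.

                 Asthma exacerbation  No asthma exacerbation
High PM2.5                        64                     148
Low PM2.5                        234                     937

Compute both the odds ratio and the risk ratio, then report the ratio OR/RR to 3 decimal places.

Cells: a = 64, b = 148, c = 234, d = 937.
OR = (64·937)/(148·234) = 59968/34632 = 1.73158
Risk in exposed = 64/212 = 0.30189; risk in unexposed = 234/1171 = 0.19983; RR = 1.51072
OR/RR = 1.73158 / 1.51072 = 1.14619
The outcome is not rare, so the OR lies further from 1 than the RR.

1.146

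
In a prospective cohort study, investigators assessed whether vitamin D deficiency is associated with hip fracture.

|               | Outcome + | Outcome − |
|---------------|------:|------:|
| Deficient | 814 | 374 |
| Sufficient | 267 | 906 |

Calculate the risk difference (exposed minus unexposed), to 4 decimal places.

Cells: a = 814, b = 374, c = 267, d = 906.
Risk in exposed = 814/1188 = 0.685185; risk in unexposed = 267/1173 = 0.227621.
Risk difference = 0.685185 − 0.227621 = 0.457564

0.4576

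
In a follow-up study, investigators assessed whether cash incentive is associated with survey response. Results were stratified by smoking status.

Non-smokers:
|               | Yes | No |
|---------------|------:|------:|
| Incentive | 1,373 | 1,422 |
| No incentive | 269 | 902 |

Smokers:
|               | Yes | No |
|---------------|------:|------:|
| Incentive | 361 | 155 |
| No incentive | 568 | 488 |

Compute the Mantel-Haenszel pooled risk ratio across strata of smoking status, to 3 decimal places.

1.723

RR_MH = Σ(aᵢ·n₀ᵢ/nᵢ) / Σ(cᵢ·n₁ᵢ/nᵢ), with n₁ᵢ = aᵢ+bᵢ (exposed), n₀ᵢ = cᵢ+dᵢ (unexposed), nᵢ = n₁ᵢ+n₀ᵢ.
Stratum 1 (Non-smokers): n₁ = 2795, n₀ = 1171, n = 3966; a·n₀/n = 1373·1171/3966 = 405.3916; c·n₁/n = 269·2795/3966 = 189.5751
Stratum 2 (Smokers): n₁ = 516, n₀ = 1056, n = 1572; a·n₀/n = 361·1056/1572 = 242.5038; c·n₁/n = 568·516/1572 = 186.4427
RR_MH = (405.3916 + 242.5038) / (189.5751 + 186.4427) = 647.8954 / 376.0179 = 1.72304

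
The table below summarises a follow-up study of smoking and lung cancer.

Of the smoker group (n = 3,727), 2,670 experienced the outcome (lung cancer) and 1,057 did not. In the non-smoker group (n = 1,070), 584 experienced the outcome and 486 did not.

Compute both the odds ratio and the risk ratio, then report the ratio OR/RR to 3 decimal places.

From the description: a = 2670, b = 1057, c = 584, d = 486.
OR = (2670·486)/(1057·584) = 1297620/617288 = 2.10213
Risk in exposed = 2670/3727 = 0.71639; risk in unexposed = 584/1070 = 0.54579; RR = 1.31257
OR/RR = 2.10213 / 1.31257 = 1.60154
The outcome is not rare, so the OR lies further from 1 than the RR.

1.602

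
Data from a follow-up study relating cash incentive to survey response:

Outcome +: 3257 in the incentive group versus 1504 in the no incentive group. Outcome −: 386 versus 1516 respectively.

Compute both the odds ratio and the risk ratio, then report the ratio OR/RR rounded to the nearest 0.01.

From the description: a = 3257, b = 386, c = 1504, d = 1516.
OR = (3257·1516)/(386·1504) = 4937612/580544 = 8.50515
Risk in exposed = 3257/3643 = 0.89404; risk in unexposed = 1504/3020 = 0.49801; RR = 1.79522
OR/RR = 8.50515 / 1.79522 = 4.73766
The outcome is not rare, so the OR lies further from 1 than the RR.

4.74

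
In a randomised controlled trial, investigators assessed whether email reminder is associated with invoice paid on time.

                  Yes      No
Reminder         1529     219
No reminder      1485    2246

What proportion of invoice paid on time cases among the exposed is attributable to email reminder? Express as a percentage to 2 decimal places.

Cells: a = 1529, b = 219, c = 1485, d = 2246.
Risk in exposed = 1529/1748 = 0.87471; risk in unexposed = 1485/3731 = 0.39802.
RR = 0.87471/0.39802 = 2.19768
AR% = (RR − 1)/RR × 100 = (2.19768 − 1)/2.19768 × 100 = 54.4975%

54.50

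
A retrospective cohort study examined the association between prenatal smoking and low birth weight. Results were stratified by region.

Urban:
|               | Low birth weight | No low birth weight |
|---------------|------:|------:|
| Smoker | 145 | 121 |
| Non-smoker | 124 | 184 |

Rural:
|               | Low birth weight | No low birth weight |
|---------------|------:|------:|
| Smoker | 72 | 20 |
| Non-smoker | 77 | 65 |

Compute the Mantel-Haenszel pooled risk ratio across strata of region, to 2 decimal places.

1.38

RR_MH = Σ(aᵢ·n₀ᵢ/nᵢ) / Σ(cᵢ·n₁ᵢ/nᵢ), with n₁ᵢ = aᵢ+bᵢ (exposed), n₀ᵢ = cᵢ+dᵢ (unexposed), nᵢ = n₁ᵢ+n₀ᵢ.
Stratum 1 (Urban): n₁ = 266, n₀ = 308, n = 574; a·n₀/n = 145·308/574 = 77.8049; c·n₁/n = 124·266/574 = 57.4634
Stratum 2 (Rural): n₁ = 92, n₀ = 142, n = 234; a·n₀/n = 72·142/234 = 43.6923; c·n₁/n = 77·92/234 = 30.2735
RR_MH = (77.8049 + 43.6923) / (57.4634 + 30.2735) = 121.4972 / 87.7369 = 1.38479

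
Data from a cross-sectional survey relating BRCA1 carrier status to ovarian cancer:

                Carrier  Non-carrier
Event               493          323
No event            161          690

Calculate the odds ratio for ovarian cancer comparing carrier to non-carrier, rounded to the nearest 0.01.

Reading the table with exposure as columns: a = 493 (Carrier, case), b = 161 (Carrier, non-case), c = 323 (Non-carrier, case), d = 690.
OR = (a·d)/(b·c) = (493 × 690) / (161 × 323) = 340170 / 52003 = 6.54135
The odds of ovarian cancer are about 6.54 times as high in the carrier group.

6.54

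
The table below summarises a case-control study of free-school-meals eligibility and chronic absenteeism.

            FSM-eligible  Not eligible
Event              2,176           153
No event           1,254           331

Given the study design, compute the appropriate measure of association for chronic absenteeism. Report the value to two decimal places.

Reading the table with exposure as columns: a = 2176 (FSM-eligible, case), b = 1254 (FSM-eligible, non-case), c = 153 (Not eligible, case), d = 331.
This is a case-control study: participants were sampled on outcome status, so risks in the source population cannot be estimated directly — relative risk is not valid here. The odds ratio is the appropriate measure.
OR = (a·d)/(b·c) = (2176 × 331) / (1254 × 153) = 720256 / 191862 = 3.75403

3.75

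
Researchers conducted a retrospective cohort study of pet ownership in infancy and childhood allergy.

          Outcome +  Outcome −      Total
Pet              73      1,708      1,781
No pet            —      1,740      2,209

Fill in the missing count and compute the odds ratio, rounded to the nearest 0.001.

0.159

The missing cell is in the unexposed row: 2209 − 1740 = 469.
So a = 73, b = 1708, c = 469, d = 1740.
OR = (a·d)/(b·c) = (73 × 1740) / (1708 × 469) = 127020 / 801052 = 0.15857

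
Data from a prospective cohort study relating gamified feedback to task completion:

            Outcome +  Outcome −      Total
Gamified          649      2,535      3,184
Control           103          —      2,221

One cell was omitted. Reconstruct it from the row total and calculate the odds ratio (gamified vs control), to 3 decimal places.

5.264

The missing cell is in the unexposed row: 2221 − 103 = 2118.
So a = 649, b = 2535, c = 103, d = 2118.
OR = (a·d)/(b·c) = (649 × 2118) / (2535 × 103) = 1374582 / 261105 = 5.26448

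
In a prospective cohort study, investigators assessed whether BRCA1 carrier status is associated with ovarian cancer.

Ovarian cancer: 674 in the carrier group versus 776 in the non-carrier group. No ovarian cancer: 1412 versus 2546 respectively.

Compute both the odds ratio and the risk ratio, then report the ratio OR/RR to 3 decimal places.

From the description: a = 674, b = 1412, c = 776, d = 2546.
OR = (674·2546)/(1412·776) = 1716004/1095712 = 1.56611
Risk in exposed = 674/2086 = 0.32311; risk in unexposed = 776/3322 = 0.23359; RR = 1.38320
OR/RR = 1.56611 / 1.38320 = 1.13224
The outcome is not rare, so the OR lies further from 1 than the RR.

1.132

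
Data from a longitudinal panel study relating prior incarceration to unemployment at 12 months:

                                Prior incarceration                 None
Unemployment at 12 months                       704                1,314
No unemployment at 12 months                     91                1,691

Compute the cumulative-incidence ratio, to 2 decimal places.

Reading the table with exposure as columns: a = 704 (Prior incarceration, case), b = 91 (Prior incarceration, non-case), c = 1314 (None, case), d = 1691.
Risk in exposed = 704/795 = 0.88553; risk in unexposed = 1314/3005 = 0.43727.
RR = 0.88553 / 0.43727 = 2.02514
The risk among the exposed is 2.03 times that among the unexposed.

2.03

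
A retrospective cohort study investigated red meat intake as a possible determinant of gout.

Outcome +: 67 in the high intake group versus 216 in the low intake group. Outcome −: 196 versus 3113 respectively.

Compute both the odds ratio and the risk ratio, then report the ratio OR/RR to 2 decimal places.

From the description: a = 67, b = 196, c = 216, d = 3113.
OR = (67·3113)/(196·216) = 208571/42336 = 4.92656
Risk in exposed = 67/263 = 0.25475; risk in unexposed = 216/3329 = 0.06488; RR = 3.92626
OR/RR = 4.92656 / 3.92626 = 1.25477
The outcome is not rare, so the OR lies further from 1 than the RR.

1.25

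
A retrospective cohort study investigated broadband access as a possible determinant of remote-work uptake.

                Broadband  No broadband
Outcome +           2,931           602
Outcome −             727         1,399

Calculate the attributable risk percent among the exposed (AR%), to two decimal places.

Reading the table with exposure as columns: a = 2931 (Broadband, case), b = 727 (Broadband, non-case), c = 602 (No broadband, case), d = 1399.
Risk in exposed = 2931/3658 = 0.80126; risk in unexposed = 602/2001 = 0.30085.
RR = 0.80126/0.30085 = 2.66332
AR% = (RR − 1)/RR × 100 = (2.66332 − 1)/2.66332 × 100 = 62.4528%

62.45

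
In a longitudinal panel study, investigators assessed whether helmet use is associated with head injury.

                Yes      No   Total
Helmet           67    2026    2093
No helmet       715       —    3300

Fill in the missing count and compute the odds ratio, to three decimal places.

0.120

The missing cell is in the unexposed row: 3300 − 715 = 2585.
So a = 67, b = 2026, c = 715, d = 2585.
OR = (a·d)/(b·c) = (67 × 2585) / (2026 × 715) = 173195 / 1448590 = 0.11956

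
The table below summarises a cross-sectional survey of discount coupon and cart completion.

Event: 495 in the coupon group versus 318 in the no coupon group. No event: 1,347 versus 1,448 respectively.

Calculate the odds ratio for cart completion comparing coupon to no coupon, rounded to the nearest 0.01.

1.67

From the description: a = 495, b = 1347, c = 318, d = 1448.
OR = (a·d)/(b·c) = (495 × 1448) / (1347 × 318) = 716760 / 428346 = 1.67332
The odds of cart completion are about 1.67 times as high in the coupon group.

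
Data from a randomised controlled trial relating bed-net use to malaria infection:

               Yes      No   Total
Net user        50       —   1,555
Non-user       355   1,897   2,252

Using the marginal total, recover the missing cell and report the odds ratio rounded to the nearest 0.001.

The missing cell is in the exposed row: 1555 − 50 = 1505.
So a = 50, b = 1505, c = 355, d = 1897.
OR = (a·d)/(b·c) = (50 × 1897) / (1505 × 355) = 94850 / 534275 = 0.17753

0.178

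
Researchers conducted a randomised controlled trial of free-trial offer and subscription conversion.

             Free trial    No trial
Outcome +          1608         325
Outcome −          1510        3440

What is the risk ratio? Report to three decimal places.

5.974

Reading the table with exposure as columns: a = 1608 (Free trial, case), b = 1510 (Free trial, non-case), c = 325 (No trial, case), d = 3440.
Risk in exposed = 1608/3118 = 0.51572; risk in unexposed = 325/3765 = 0.08632.
RR = 0.51572 / 0.08632 = 5.97436
The risk among the exposed is 5.97 times that among the unexposed.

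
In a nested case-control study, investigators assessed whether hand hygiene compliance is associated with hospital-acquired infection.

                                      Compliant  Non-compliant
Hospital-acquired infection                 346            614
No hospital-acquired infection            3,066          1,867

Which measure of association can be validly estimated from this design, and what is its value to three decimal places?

0.343

Reading the table with exposure as columns: a = 346 (Compliant, case), b = 3066 (Compliant, non-case), c = 614 (Non-compliant, case), d = 1867.
This is a nested case-control study: participants were sampled on outcome status, so risks in the source population cannot be estimated directly — relative risk is not valid here. The odds ratio is the appropriate measure.
OR = (a·d)/(b·c) = (346 × 1867) / (3066 × 614) = 645982 / 1882524 = 0.34315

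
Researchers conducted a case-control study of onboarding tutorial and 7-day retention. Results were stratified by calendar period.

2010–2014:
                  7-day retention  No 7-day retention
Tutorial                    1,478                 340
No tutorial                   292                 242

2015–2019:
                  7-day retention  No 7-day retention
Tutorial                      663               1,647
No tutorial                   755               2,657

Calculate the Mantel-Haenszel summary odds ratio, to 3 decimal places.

1.772

OR_MH = Σ(aᵢdᵢ/nᵢ) / Σ(bᵢcᵢ/nᵢ), where nᵢ is the stratum total.
Stratum 1 (2010–2014): n = 2352; a·d/n = 1478·242/2352 = 152.0731; b·c/n = 340·292/2352 = 42.2109
Stratum 2 (2015–2019): n = 5722; a·d/n = 663·2657/5722 = 307.8628; b·c/n = 1647·755/5722 = 217.3165
OR_MH = (152.0731 + 307.8628) / (42.2109 + 217.3165) = 459.9359 / 259.5274 = 1.77221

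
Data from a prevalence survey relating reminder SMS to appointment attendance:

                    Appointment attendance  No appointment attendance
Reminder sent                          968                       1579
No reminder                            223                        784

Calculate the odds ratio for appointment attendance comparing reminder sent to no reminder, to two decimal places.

Cells: a = 968, b = 1579, c = 223, d = 784.
OR = (a·d)/(b·c) = (968 × 784) / (1579 × 223) = 758912 / 352117 = 2.15528
The odds of appointment attendance are about 2.16 times as high in the reminder sent group.

2.16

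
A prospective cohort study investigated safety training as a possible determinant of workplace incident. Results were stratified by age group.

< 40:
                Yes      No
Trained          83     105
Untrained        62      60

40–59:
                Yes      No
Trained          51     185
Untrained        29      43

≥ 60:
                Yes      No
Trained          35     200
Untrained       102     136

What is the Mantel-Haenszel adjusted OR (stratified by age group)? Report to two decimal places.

0.41

OR_MH = Σ(aᵢdᵢ/nᵢ) / Σ(bᵢcᵢ/nᵢ), where nᵢ is the stratum total.
Stratum 1 (< 40): n = 310; a·d/n = 83·60/310 = 16.0645; b·c/n = 105·62/310 = 21.0000
Stratum 2 (40–59): n = 308; a·d/n = 51·43/308 = 7.1201; b·c/n = 185·29/308 = 17.4188
Stratum 3 (≥ 60): n = 473; a·d/n = 35·136/473 = 10.0634; b·c/n = 200·102/473 = 43.1290
OR_MH = (16.0645 + 7.1201 + 10.0634) / (21.0000 + 17.4188 + 43.1290) = 33.2481 / 81.5478 = 0.40771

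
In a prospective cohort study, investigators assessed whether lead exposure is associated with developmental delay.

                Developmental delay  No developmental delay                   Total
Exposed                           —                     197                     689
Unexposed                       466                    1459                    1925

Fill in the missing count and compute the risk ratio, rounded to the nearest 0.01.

The missing cell is in the exposed row: 689 − 197 = 492.
So a = 492, b = 197, c = 466, d = 1459.
RR = [a/(a+b)] / [c/(c+d)] = (492/689) / (466/1925) = 0.71408/0.24208 = 2.94979

2.95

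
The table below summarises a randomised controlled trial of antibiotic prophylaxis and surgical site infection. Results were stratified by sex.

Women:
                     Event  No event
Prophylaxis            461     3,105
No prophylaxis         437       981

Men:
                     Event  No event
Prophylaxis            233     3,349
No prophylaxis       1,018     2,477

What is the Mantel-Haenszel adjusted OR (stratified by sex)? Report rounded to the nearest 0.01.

0.23

OR_MH = Σ(aᵢdᵢ/nᵢ) / Σ(bᵢcᵢ/nᵢ), where nᵢ is the stratum total.
Stratum 1 (Women): n = 4984; a·d/n = 461·981/4984 = 90.7386; b·c/n = 3105·437/4984 = 272.2482
Stratum 2 (Men): n = 7077; a·d/n = 233·2477/7077 = 81.5516; b·c/n = 3349·1018/7077 = 481.7411
OR_MH = (90.7386 + 81.5516) / (272.2482 + 481.7411) = 172.2902 / 753.9893 = 0.22850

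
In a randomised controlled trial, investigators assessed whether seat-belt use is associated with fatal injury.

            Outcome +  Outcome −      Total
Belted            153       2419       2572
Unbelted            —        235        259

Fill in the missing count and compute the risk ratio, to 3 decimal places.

The missing cell is in the unexposed row: 259 − 235 = 24.
So a = 153, b = 2419, c = 24, d = 235.
RR = [a/(a+b)] / [c/(c+d)] = (153/2572) / (24/259) = 0.05949/0.09266 = 0.64196

0.642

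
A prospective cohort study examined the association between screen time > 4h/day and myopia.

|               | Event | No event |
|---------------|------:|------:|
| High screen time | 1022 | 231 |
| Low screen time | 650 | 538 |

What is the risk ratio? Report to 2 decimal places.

1.49

Cells: a = 1022, b = 231, c = 650, d = 538.
Risk in exposed = 1022/1253 = 0.81564; risk in unexposed = 650/1188 = 0.54714.
RR = 0.81564 / 0.54714 = 1.49074
The risk among the exposed is 1.49 times that among the unexposed.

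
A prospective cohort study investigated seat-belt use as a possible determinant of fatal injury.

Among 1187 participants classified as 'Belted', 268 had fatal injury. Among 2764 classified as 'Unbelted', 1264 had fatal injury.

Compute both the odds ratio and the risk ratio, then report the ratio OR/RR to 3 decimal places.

From the description: a = 268, b = 919, c = 1264, d = 1500.
OR = (268·1500)/(919·1264) = 402000/1161616 = 0.34607
Risk in exposed = 268/1187 = 0.22578; risk in unexposed = 1264/2764 = 0.45731; RR = 0.49371
OR/RR = 0.34607 / 0.49371 = 0.70095
The outcome is not rare, so the OR lies further from 1 than the RR.

0.701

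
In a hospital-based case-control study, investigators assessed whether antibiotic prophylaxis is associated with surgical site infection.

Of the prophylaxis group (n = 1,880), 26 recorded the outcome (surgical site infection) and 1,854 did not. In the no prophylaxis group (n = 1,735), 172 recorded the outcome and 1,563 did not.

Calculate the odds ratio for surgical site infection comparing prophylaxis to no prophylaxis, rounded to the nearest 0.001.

0.127

From the description: a = 26, b = 1854, c = 172, d = 1563.
OR = (a·d)/(b·c) = (26 × 1563) / (1854 × 172) = 40638 / 318888 = 0.12744
Exposure is associated with lower odds of surgical site infection (OR = 0.13 < 1).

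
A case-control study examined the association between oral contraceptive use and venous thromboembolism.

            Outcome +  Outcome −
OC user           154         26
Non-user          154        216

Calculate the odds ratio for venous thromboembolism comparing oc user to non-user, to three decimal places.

8.308

Cells: a = 154, b = 26, c = 154, d = 216.
OR = (a·d)/(b·c) = (154 × 216) / (26 × 154) = 33264 / 4004 = 8.30769
The odds of venous thromboembolism are about 8.31 times as high in the oc user group.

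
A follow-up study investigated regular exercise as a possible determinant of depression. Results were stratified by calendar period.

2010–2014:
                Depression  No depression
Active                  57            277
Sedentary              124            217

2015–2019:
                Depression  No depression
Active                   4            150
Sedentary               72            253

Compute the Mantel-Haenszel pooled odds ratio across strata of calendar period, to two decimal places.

OR_MH = Σ(aᵢdᵢ/nᵢ) / Σ(bᵢcᵢ/nᵢ), where nᵢ is the stratum total.
Stratum 1 (2010–2014): n = 675; a·d/n = 57·217/675 = 18.3244; b·c/n = 277·124/675 = 50.8859
Stratum 2 (2015–2019): n = 479; a·d/n = 4·253/479 = 2.1127; b·c/n = 150·72/479 = 22.5470
OR_MH = (18.3244 + 2.1127) / (50.8859 + 22.5470) = 20.4372 / 73.4329 = 0.27831

0.28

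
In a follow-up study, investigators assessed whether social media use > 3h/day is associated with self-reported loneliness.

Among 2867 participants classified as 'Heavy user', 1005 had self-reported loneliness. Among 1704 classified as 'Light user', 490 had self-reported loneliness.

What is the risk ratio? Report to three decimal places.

1.219

From the description: a = 1005, b = 1862, c = 490, d = 1214.
Risk in exposed = 1005/2867 = 0.35054; risk in unexposed = 490/1704 = 0.28756.
RR = 0.35054 / 0.28756 = 1.21902
The risk among the exposed is 1.22 times that among the unexposed.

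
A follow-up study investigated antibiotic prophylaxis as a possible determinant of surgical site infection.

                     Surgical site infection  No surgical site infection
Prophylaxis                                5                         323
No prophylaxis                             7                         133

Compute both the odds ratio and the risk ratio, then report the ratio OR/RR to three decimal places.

Cells: a = 5, b = 323, c = 7, d = 133.
OR = (5·133)/(323·7) = 665/2261 = 0.29412
Risk in exposed = 5/328 = 0.01524; risk in unexposed = 7/140 = 0.05000; RR = 0.30488
OR/RR = 0.29412 / 0.30488 = 0.96471
The outcome is rare in both groups, so OR ≈ RR (ratio near 1).

0.965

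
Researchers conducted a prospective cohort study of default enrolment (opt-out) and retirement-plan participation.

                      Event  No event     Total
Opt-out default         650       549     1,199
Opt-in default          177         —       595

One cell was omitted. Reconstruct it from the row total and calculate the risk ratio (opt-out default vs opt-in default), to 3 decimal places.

The missing cell is in the unexposed row: 595 − 177 = 418.
So a = 650, b = 549, c = 177, d = 418.
RR = [a/(a+b)] / [c/(c+d)] = (650/1199) / (177/595) = 0.54212/0.29748 = 1.82238

1.822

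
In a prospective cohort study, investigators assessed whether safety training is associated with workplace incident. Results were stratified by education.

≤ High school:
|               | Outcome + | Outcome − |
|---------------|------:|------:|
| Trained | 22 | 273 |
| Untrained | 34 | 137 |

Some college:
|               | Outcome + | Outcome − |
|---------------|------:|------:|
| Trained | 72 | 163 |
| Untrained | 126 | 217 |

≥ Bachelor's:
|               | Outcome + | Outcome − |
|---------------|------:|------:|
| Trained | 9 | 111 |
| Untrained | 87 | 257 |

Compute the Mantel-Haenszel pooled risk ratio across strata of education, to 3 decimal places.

RR_MH = Σ(aᵢ·n₀ᵢ/nᵢ) / Σ(cᵢ·n₁ᵢ/nᵢ), with n₁ᵢ = aᵢ+bᵢ (exposed), n₀ᵢ = cᵢ+dᵢ (unexposed), nᵢ = n₁ᵢ+n₀ᵢ.
Stratum 1 (≤ High school): n₁ = 295, n₀ = 171, n = 466; a·n₀/n = 22·171/466 = 8.0730; c·n₁/n = 34·295/466 = 21.5236
Stratum 2 (Some college): n₁ = 235, n₀ = 343, n = 578; a·n₀/n = 72·343/578 = 42.7266; c·n₁/n = 126·235/578 = 51.2284
Stratum 3 (≥ Bachelor's): n₁ = 120, n₀ = 344, n = 464; a·n₀/n = 9·344/464 = 6.6724; c·n₁/n = 87·120/464 = 22.5000
RR_MH = (8.0730 + 42.7266 + 6.6724) / (21.5236 + 51.2284 + 22.5000) = 57.4720 / 95.2520 = 0.60337

0.603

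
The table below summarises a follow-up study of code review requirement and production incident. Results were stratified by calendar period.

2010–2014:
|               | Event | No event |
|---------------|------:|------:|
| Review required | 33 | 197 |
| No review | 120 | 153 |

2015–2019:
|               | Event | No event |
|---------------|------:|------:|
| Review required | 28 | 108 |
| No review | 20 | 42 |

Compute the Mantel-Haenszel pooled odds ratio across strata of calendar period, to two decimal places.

0.28

OR_MH = Σ(aᵢdᵢ/nᵢ) / Σ(bᵢcᵢ/nᵢ), where nᵢ is the stratum total.
Stratum 1 (2010–2014): n = 503; a·d/n = 33·153/503 = 10.0378; b·c/n = 197·120/503 = 46.9980
Stratum 2 (2015–2019): n = 198; a·d/n = 28·42/198 = 5.9394; b·c/n = 108·20/198 = 10.9091
OR_MH = (10.0378 + 5.9394) / (46.9980 + 10.9091) = 15.9772 / 57.9071 = 0.27591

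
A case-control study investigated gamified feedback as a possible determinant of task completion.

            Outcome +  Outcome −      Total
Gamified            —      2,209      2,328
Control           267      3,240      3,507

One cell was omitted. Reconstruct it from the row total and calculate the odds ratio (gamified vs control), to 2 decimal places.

The missing cell is in the exposed row: 2328 − 2209 = 119.
So a = 119, b = 2209, c = 267, d = 3240.
OR = (a·d)/(b·c) = (119 × 3240) / (2209 × 267) = 385560 / 589803 = 0.65371

0.65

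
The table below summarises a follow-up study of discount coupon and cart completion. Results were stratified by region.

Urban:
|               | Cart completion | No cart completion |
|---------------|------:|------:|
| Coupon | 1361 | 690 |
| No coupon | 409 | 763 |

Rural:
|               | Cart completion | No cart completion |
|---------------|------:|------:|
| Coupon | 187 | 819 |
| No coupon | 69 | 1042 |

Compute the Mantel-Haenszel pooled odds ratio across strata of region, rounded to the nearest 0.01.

3.63

OR_MH = Σ(aᵢdᵢ/nᵢ) / Σ(bᵢcᵢ/nᵢ), where nᵢ is the stratum total.
Stratum 1 (Urban): n = 3223; a·d/n = 1361·763/3223 = 322.1976; b·c/n = 690·409/3223 = 87.5613
Stratum 2 (Rural): n = 2117; a·d/n = 187·1042/2117 = 92.0425; b·c/n = 819·69/2117 = 26.6939
OR_MH = (322.1976 + 92.0425) / (87.5613 + 26.6939) = 414.2402 / 114.2552 = 3.62557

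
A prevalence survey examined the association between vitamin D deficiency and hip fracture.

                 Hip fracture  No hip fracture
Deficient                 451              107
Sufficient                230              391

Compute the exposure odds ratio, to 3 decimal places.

Cells: a = 451, b = 107, c = 230, d = 391.
OR = (a·d)/(b·c) = (451 × 391) / (107 × 230) = 176341 / 24610 = 7.16542
The odds of hip fracture are about 7.17 times as high in the deficient group.

7.165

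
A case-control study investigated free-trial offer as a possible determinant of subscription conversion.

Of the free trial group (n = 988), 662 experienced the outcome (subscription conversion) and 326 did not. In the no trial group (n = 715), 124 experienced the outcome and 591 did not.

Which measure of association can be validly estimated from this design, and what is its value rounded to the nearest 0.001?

9.678

From the description: a = 662, b = 326, c = 124, d = 591.
This is a case-control study: participants were sampled on outcome status, so risks in the source population cannot be estimated directly — relative risk is not valid here. The odds ratio is the appropriate measure.
OR = (a·d)/(b·c) = (662 × 591) / (326 × 124) = 391242 / 40424 = 9.67846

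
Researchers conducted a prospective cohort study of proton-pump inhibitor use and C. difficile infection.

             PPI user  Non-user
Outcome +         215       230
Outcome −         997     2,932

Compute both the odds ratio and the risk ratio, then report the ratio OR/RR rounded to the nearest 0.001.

1.127

Reading the table with exposure as columns: a = 215 (PPI user, case), b = 997 (PPI user, non-case), c = 230 (Non-user, case), d = 2932.
OR = (215·2932)/(997·230) = 630380/229310 = 2.74903
Risk in exposed = 215/1212 = 0.17739; risk in unexposed = 230/3162 = 0.07274; RR = 2.43876
OR/RR = 2.74903 / 2.43876 = 1.12722
The outcome is not rare, so the OR lies further from 1 than the RR.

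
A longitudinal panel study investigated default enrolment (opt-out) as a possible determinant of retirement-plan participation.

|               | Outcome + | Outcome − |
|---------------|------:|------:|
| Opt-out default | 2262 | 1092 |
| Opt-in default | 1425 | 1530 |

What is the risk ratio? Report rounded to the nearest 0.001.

1.399

Cells: a = 2262, b = 1092, c = 1425, d = 1530.
Risk in exposed = 2262/3354 = 0.67442; risk in unexposed = 1425/2955 = 0.48223.
RR = 0.67442 / 0.48223 = 1.39853
The risk among the exposed is 1.40 times that among the unexposed.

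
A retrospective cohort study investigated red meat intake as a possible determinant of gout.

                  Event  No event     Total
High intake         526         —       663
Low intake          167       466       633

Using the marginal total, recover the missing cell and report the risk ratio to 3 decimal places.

The missing cell is in the exposed row: 663 − 526 = 137.
So a = 526, b = 137, c = 167, d = 466.
RR = [a/(a+b)] / [c/(c+d)] = (526/663) / (167/633) = 0.79336/0.26382 = 3.00718

3.007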